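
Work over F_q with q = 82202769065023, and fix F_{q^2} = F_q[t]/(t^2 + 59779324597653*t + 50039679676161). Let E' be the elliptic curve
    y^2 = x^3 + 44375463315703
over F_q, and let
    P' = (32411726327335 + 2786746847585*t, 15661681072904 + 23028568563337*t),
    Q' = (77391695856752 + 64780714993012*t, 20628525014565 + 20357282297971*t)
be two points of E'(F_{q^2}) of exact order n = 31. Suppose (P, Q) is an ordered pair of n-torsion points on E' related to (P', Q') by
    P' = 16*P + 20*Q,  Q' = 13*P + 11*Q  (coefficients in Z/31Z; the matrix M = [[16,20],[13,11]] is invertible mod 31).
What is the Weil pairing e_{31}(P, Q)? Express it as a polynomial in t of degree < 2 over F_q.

Alternating bilinearity on E[31] (values in mu_{31} in F_{82202769065023^2}) gives e(P',Q') = e(P,Q)^det(M).
det(M) mod 31 = 9; its inverse in (Z/31)^* is 7 (check: 9*7 mod 31 = 1).
5-bit Miller (11111) on E'/F_{82202769065023} with a'=0, b'=44375463315703: accumulate tangent/chord ratios at Q'+S and P'+S'.
Result: e(P',Q') = 36673608082033 + 66012957685308*t.
Finally e_{31}(P,Q) = 69260167112955 + 80330920943220*t.

69260167112955 + 80330920943220*t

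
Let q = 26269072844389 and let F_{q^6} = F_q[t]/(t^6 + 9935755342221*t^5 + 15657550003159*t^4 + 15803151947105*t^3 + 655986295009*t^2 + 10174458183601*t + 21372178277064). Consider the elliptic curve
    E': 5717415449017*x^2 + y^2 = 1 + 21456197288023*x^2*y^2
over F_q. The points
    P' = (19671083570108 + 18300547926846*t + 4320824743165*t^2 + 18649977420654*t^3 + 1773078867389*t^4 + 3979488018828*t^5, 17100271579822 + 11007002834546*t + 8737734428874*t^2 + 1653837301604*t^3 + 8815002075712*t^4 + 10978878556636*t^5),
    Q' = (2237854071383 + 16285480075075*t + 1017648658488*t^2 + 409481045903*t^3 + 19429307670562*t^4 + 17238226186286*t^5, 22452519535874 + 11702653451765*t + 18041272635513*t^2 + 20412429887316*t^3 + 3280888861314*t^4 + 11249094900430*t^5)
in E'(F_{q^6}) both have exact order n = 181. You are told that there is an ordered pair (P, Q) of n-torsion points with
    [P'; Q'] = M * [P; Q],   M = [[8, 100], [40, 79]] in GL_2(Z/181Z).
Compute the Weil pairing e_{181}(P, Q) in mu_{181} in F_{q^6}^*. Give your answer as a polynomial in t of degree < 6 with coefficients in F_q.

Under M = [[8,100],[40,79]] in GL_2(Z/181), e_{181}(P',Q') = e_{181}(P,Q)^(8*79-100*40 mod 181).
So e_{181}(P,Q) = e_{181}(P',Q')^{51}, since 71*51 = 1 mod 181.
Edwards->Montgomery: u=(1+y)/(1-y), v=u/x -> 8419506019027v^2=u^3+6672921035497u^2+u; then x_W=9199840962443u+22041650685766: y^2=x^3+7929510633766*x+8175763192488.
8-bit Miller (10110101) on E'/F_{26269072844389} with a'=7929510633766, b'=8175763192488: accumulate tangent/chord ratios at Q'+S and P'+S'.
Result: e(P',Q') = 18891433540929 + 17754298747775*t + 10955965429413*t^2 + 18122330381771*t^3 + 12921153917754*t^4 + 22819650292870*t^5.
Thus e_{181}(P,Q) = 11290852941301 + 14231379713858*t + 8827701408295*t^2 + 24607310306843*t^3 + 24999833530421*t^4 + 13634087011517*t^5.

11290852941301 + 14231379713858*t + 8827701408295*t^2 + 24607310306843*t^3 + 24999833530421*t^4 + 13634087011517*t^5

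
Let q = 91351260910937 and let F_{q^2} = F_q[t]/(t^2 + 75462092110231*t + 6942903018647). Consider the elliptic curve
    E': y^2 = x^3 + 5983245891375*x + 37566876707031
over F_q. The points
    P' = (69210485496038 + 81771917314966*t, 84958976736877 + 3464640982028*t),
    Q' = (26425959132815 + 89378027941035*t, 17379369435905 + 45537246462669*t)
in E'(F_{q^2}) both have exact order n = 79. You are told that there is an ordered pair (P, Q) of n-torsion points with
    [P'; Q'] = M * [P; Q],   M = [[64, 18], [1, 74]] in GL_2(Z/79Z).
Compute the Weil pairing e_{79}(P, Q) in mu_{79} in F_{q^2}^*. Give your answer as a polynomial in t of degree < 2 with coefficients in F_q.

51252817594543 + 23951298618568*t

e_{79}(aP+bQ,cP+dQ) = e_{79}(P,Q)^(ad-bc); with (a,b,c,d)=(64,18,1,74) this gives the det-79 law.
det M = 64*74 - 18*1 = 4718 = 57 (mod 79); 57^{-1} = 61 (mod 79).
Double-and-add over 1001111: 7-1 doublings, 5-1 additions; each step l_{T,T}/v_{2T} or l_{T,P'}/v at Q'+S for random S.
f_P(D_Q)/f_Q(D_P) = 86159179123191 + 89291278615138*t.
e_{79}(P,Q) = (86159179123191 + 89291278615138*t)^{61} = 51252817594543 + 23951298618568*t.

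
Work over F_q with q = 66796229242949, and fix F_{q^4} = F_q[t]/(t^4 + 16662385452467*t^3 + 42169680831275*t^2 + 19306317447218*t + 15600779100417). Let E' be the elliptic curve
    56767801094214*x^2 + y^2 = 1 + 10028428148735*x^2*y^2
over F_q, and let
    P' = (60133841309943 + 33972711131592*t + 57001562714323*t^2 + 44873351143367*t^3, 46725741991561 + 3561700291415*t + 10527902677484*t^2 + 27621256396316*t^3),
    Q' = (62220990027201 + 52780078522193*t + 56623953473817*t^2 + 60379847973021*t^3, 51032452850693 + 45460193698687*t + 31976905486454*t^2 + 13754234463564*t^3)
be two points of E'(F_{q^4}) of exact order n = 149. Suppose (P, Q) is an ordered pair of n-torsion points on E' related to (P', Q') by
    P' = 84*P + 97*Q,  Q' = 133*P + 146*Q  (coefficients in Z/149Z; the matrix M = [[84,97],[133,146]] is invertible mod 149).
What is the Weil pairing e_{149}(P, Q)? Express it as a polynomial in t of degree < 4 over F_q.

5178296214608 + 49073724413267*t + 2606779033660*t^2 + 14047527090874*t^3

e_{149}(aP+bQ,cP+dQ) = e_{149}(P,Q)^(ad-bc); with (a,b,c,d)=(84,97,133,146) this gives the det-149 law.
So e_{149}(P,Q) = e_{149}(P',Q')^{109}, since 108*109 = 1 mod 149.
Edwards->Montgomery: u=(1+y)/(1-y), v=u/x -> 44713482348756v^2=u^3+u; then x_W=28383900547107u: y^2=x^3+1969101886923*x.
8-bit Miller (10010101) on E'/F_{66796229242949} with a'=1969101886923, b'=0: accumulate tangent/chord ratios at Q'+S and P'+S'.
f_P(D_Q)/f_Q(D_P) = 3671864799742 + 38159955030748*t + 9062264101016*t^2 + 32623423987201*t^3.
Finally e_{149}(P,Q) = 5178296214608 + 49073724413267*t + 2606779033660*t^2 + 14047527090874*t^3.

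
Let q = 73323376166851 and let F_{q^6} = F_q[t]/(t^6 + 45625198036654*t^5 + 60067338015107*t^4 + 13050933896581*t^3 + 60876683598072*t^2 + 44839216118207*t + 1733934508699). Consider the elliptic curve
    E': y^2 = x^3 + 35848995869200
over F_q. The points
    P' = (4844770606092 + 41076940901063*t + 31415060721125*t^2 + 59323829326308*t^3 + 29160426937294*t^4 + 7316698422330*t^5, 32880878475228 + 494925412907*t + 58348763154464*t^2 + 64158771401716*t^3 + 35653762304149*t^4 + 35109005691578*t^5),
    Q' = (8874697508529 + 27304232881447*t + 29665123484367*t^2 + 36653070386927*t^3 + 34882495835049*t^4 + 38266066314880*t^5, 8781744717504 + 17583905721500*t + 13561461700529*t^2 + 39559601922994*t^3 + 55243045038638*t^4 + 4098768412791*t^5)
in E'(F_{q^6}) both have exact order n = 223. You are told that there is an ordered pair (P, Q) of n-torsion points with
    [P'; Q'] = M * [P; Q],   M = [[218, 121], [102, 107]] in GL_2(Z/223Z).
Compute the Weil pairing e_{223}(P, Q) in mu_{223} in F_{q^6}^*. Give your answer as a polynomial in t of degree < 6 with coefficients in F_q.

Under M = [[218,121],[102,107]] in GL_2(Z/223), e_{223}(P',Q') = e_{223}(P,Q)^(218*107-121*102 mod 223).
Hence e(P,Q) = e(P',Q')^{90} where 90 = 57^{-1} mod 223.
n = 223 = (11011111)_2 (8 bits, wt 7); accumulate f_{223,P'}(Q'+S)/f_{223,P'}(S) along the 7-step ladder.
The quotient is 51156298962114 + 37211498243377*t + 54704803727085*t^2 + 21464153251664*t^3 + 10670830467032*t^4 + 59009919325269*t^5.
(51156298962114 + 37211498243377*t + 54704803727085*t^2 + 21464153251664*t^3 + 10670830467032*t^4 + 59009919325269*t^5)^{90} mod (73323376166851,f) = 57518936061344 + 12328553798167*t + 58506734993565*t^2 + 73002255436514*t^3 + 6416257533502*t^4 + 35392459978266*t^5.

57518936061344 + 12328553798167*t + 58506734993565*t^2 + 73002255436514*t^3 + 6416257533502*t^4 + 35392459978266*t^5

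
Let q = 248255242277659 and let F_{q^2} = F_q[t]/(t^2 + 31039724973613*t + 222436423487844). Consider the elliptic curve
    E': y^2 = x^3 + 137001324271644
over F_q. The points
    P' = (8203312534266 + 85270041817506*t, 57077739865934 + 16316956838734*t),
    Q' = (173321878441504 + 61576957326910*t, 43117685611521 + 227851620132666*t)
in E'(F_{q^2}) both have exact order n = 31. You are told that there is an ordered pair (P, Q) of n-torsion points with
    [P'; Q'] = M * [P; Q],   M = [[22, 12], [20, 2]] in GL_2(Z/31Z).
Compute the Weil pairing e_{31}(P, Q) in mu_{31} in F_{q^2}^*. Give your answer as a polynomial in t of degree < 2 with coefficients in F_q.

196022039021651 + 212740380927779*t

e_{31} is bilinear + alternating on E[31], so e_{31}(22*P + 12*Q, 20*P + 2*Q) = e_{31}(P,Q)^(22*2-12*20).
Inverting 21 mod 31: 3. Thus e_{31}(P,Q) = e(P',Q')^{3}.
Run Miller on y^2=x^3+137001324271644 over F_{248255242277659}: ladder 11111 (5 bits); e = f_P(D_Q)/f_Q(D_P).
The quotient is 29874489331578 + 127099262149383*t.
Thus e_{31}(P,Q) = 196022039021651 + 212740380927779*t.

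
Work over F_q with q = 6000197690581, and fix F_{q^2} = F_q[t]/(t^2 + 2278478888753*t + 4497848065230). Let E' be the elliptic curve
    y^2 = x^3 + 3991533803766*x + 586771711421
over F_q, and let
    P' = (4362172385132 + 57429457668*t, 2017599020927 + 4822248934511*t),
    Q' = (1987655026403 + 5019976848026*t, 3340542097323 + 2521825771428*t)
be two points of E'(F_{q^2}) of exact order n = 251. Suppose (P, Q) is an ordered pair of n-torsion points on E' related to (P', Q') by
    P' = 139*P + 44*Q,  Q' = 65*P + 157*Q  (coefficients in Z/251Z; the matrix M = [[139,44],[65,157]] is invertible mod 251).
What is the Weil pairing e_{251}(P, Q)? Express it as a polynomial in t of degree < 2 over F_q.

Since e_{251}(P,P)=e_{251}(Q,Q)=1 and e_{251}(Q,P)=e_{251}(P,Q)^{-1}, expanding e_{251}(139*P + 44*Q,65*P + 157*Q) leaves e(P,Q)^det(M).
Inverting 138 mod 251: 231. Thus e_{251}(P,Q) = e(P',Q')^{231}.
Build f_{251,P'} and f_{251,Q'} via the 8-bit ladder of 251=11111011_2; evaluate at shifted divisors; quotient in F_{6000197690581^2}.
So e_{251}(P',Q') = 2382397055923 + 4816118728006*t.
Hence e(P,Q) = 2081990277006 + 2838283777199*t in F_{6000197690581^2}^*.

2081990277006 + 2838283777199*t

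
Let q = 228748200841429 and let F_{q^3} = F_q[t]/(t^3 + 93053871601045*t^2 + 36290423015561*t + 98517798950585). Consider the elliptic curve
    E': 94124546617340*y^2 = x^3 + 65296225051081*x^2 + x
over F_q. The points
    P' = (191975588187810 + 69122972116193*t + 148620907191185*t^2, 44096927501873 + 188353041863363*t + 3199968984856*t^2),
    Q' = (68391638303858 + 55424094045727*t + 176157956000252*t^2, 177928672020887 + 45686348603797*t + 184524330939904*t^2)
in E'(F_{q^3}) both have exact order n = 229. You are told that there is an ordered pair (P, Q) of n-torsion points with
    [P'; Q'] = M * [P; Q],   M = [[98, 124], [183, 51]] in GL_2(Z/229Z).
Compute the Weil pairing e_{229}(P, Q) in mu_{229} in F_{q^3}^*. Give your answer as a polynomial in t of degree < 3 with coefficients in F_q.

e_{229}(aP+bQ,cP+dQ) = e_{229}(P,Q)^(ad-bc); with (a,b,c,d)=(98,124,183,51) this gives the det-229 law.
Hence e(P,Q) = e(P',Q')^{15} where 15 = 168^{-1} mod 229.
Montgomery->Weierstrass: x_W = 84835502358762*x+26445386490940, y_W=84835502358762*y on F_{228748200841429}; lands on y^2=x^3+72440531844825.
8-bit Miller (11100101) on E'/F_{228748200841429} with a'=0, b'=72440531844825: accumulate tangent/chord ratios at Q'+S and P'+S'.
Miller gives e_{229}(P',Q') = 218528722327175 + 202929690511143*t + 190572962939583*t^2 in F_{228748200841429^3}.
Thus e_{229}(P,Q) = 78066911472409 + 63377429938143*t + 86940592251951*t^2.

78066911472409 + 63377429938143*t + 86940592251951*t^2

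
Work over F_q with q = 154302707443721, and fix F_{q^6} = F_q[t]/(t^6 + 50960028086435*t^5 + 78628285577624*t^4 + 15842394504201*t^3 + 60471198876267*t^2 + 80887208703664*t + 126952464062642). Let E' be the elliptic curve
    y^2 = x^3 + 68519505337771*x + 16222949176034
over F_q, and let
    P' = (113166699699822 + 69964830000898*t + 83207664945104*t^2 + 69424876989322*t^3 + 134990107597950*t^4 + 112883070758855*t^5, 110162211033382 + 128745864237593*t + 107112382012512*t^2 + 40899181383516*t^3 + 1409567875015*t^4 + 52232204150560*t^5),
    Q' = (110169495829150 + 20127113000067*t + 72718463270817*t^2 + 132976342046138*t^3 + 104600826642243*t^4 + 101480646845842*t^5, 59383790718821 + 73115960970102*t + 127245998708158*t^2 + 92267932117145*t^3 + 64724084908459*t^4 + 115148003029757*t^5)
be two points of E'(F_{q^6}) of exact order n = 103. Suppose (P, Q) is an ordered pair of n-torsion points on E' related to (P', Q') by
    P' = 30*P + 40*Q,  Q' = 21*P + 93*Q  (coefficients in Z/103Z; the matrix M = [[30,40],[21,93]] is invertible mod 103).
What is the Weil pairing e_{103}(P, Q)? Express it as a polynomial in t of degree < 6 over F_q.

Alternating bilinearity on E[103] (values in mu_{103} in F_{154302707443721^6}) gives e(P',Q') = e(P,Q)^det(M).
Inverting 96 mod 103: 44. Thus e_{103}(P,Q) = e(P',Q')^{44}.
Run Miller on y^2=x^3+68519505337771*x+16222949176034 over F_{154302707443721}: ladder 1100111 (7 bits); e = f_P(D_Q)/f_Q(D_P).
So e_{103}(P',Q') = 130862471247862 + 66676814928965*t + 8929970426770*t^2 + 84033133365536*t^3 + 37885178389544*t^4 + 14843623856228*t^5.
e_{103}(P,Q) = (130862471247862 + 66676814928965*t + 8929970426770*t^2 + 84033133365536*t^3 + 37885178389544*t^4 + 14843623856228*t^5)^{44} = 3122426607775 + 63292390762259*t + 27830134692075*t^2 + 43921795036302*t^3 + 142332738126243*t^4 + 54727531354573*t^5.

3122426607775 + 63292390762259*t + 27830134692075*t^2 + 43921795036302*t^3 + 142332738126243*t^4 + 54727531354573*t^5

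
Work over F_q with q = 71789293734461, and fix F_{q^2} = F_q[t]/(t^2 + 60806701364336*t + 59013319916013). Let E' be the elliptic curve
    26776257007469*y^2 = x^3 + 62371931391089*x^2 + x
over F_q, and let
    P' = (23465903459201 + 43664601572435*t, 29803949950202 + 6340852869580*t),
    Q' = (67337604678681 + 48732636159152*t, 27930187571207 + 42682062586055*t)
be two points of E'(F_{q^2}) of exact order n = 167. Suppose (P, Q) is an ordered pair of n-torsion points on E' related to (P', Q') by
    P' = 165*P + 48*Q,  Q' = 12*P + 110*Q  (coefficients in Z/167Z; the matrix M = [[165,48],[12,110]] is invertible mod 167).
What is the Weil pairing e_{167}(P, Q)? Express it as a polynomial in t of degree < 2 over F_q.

Alternating bilinearity on E[167] (values in mu_{167} in F_{71789293734461^2}) gives e(P',Q') = e(P,Q)^det(M).
165*110 - 48*12 = 17574; reduced mod 167: det = 39, inverse 30.
Set x_W=4813241729428*u+54840418135297, y_W=4813241729428*v; then E': y_W^2=x_W^3+9933889575412*x_W+32670414831508.
Run Miller on y^2=x^3+9933889575412*x+32670414831508 over F_{71789293734461}: ladder 10100111 (8 bits); e = f_P(D_Q)/f_Q(D_P).
So e_{167}(P',Q') = 41363804600122 + 30560162335326*t.
Hence e(P,Q) = 12847883665376 + 32454342397004*t in F_{71789293734461^2}^*.

12847883665376 + 32454342397004*t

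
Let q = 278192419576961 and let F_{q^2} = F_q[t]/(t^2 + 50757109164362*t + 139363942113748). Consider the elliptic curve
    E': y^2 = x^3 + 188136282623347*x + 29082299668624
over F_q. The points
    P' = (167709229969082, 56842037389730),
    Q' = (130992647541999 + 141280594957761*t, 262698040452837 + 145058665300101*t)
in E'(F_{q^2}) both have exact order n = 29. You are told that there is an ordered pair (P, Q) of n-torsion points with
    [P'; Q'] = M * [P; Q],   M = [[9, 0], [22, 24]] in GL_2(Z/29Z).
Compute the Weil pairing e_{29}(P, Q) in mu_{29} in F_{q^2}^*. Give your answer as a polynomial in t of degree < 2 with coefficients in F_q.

195858247829033 + 129449117045936*t

Alternating bilinearity on E[29] (values in mu_{29} in F_{278192419576961^2}) gives e(P',Q') = e(P,Q)^det(M).
So e_{29}(P,Q) = e_{29}(P',Q')^{9}, since 13*9 = 1 mod 29.
Miller loop for e_{29} over F_{278192419576961^2}: bits of 29 = 11101; 4 double steps + 3 add steps, l/v at each.
e_{29}(P',Q') = 52059711117435 + 120572298222677*t.
Raise to 9: e(P,Q) = 195858247829033 + 129449117045936*t in mu_{29}.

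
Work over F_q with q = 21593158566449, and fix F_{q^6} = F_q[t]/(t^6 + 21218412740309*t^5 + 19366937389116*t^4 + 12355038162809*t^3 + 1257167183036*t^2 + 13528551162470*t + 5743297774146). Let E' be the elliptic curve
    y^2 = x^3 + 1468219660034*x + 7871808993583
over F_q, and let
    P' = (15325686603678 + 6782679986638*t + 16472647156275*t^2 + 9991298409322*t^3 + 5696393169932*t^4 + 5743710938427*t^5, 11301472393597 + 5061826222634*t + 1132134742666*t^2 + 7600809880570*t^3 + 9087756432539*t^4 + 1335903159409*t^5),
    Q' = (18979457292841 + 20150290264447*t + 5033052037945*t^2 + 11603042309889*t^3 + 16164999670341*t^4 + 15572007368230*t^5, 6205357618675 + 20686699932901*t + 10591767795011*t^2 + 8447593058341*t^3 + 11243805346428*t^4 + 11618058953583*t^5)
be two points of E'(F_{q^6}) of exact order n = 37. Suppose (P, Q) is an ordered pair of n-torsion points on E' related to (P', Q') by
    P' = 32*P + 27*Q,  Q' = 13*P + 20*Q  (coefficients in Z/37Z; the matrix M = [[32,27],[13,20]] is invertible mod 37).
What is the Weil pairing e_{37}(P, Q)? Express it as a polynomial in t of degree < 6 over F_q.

13236277597861 + 12396188743703*t + 14964100119820*t^2 + 17297877607218*t^3 + 15250580304021*t^4 + 11330397080997*t^5

The 37-Weil pairing on E[37] over F_{21593158566449} is alternating-bilinear: e_{37}(P',Q') = e_{37}(P,Q)^det(M).
det(M) mod 37 = 30; its inverse in (Z/37)^* is 21 (check: 30*21 mod 37 = 1).
n = 37 = (100101)_2 (6 bits, wt 3); accumulate f_{37,P'}(Q'+S)/f_{37,P'}(S) along the 5-step ladder.
Miller gives e_{37}(P',Q') = 18963934257540 + 6678339085035*t + 14964101716185*t^2 + 11405331978532*t^3 + 20320998219376*t^4 + 9568874658232*t^5 in F_{21593158566449^6}.
Thus e_{37}(P,Q) = 13236277597861 + 12396188743703*t + 14964100119820*t^2 + 17297877607218*t^3 + 15250580304021*t^4 + 11330397080997*t^5.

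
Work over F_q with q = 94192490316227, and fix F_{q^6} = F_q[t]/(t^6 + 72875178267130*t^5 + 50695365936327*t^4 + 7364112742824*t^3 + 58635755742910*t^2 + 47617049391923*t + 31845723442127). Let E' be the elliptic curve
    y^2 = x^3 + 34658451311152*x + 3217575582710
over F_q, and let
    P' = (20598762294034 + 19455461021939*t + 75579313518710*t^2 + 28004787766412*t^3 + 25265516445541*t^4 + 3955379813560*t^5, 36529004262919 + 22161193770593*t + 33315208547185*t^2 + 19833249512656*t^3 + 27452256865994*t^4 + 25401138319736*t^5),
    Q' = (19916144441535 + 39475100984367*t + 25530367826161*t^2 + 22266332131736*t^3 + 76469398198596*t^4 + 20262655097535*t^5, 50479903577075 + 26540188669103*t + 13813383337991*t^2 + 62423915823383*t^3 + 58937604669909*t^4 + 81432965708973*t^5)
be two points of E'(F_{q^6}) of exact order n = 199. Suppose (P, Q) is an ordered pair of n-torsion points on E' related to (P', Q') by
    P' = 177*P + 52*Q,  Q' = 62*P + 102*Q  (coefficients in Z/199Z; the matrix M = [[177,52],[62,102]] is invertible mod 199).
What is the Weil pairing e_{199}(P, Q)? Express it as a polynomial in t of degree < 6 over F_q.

76052724884348 + 19750585435785*t + 82968688373868*t^2 + 12491329506045*t^3 + 40665371437635*t^4 + 38746815627883*t^5

e_{199} is bilinear + alternating on E[199], so e_{199}(177*P + 52*Q, 62*P + 102*Q) = e_{199}(P,Q)^(177*102-52*62).
So e_{199}(P,Q) = e_{199}(P',Q')^{155}, since 104*155 = 1 mod 199.
8-bit Miller (11000111) on E'/F_{94192490316227} with a'=34658451311152, b'=3217575582710: accumulate tangent/chord ratios at Q'+S and P'+S'.
f_P(D_Q)/f_Q(D_P) = 33768998134722 + 27179703300778*t + 51398354940339*t^2 + 39729830553795*t^3 + 53245750955984*t^4 + 80448958768354*t^5.
Raise to 155: e(P,Q) = 76052724884348 + 19750585435785*t + 82968688373868*t^2 + 12491329506045*t^3 + 40665371437635*t^4 + 38746815627883*t^5 in mu_{199}.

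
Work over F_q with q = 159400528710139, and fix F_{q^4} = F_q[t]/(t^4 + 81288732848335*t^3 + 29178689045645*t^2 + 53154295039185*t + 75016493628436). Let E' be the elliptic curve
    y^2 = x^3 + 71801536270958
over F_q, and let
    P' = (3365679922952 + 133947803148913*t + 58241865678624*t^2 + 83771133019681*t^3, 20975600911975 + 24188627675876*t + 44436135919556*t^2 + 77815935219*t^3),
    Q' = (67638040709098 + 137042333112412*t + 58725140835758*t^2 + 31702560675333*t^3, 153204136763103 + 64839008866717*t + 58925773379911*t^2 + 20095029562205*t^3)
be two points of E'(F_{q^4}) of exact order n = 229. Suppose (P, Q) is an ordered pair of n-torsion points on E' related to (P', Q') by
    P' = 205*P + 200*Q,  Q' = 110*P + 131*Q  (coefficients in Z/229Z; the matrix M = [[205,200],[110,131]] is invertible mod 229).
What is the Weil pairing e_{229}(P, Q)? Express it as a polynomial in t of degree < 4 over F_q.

42415340781277 + 84816846191290*t + 77918308070479*t^2 + 105462295096578*t^3

Under M = [[205,200],[110,131]] in GL_2(Z/229), e_{229}(P',Q') = e_{229}(P,Q)^(205*131-200*110 mod 229).
det(M) mod 229 = 46; its inverse in (Z/229)^* is 5 (check: 46*5 mod 229 = 1).
Miller loop for e_{229} over F_{159400528710139^4}: bits of 229 = 11100101; 7 double steps + 4 add steps, l/v at each.
f_P(D_Q)/f_Q(D_P) = 134047296859745 + 118700345153447*t + 48475236711114*t^2 + 46660303314312*t^3.
(134047296859745 + 118700345153447*t + 48475236711114*t^2 + 46660303314312*t^3)^{5} mod (159400528710139,f) = 42415340781277 + 84816846191290*t + 77918308070479*t^2 + 105462295096578*t^3.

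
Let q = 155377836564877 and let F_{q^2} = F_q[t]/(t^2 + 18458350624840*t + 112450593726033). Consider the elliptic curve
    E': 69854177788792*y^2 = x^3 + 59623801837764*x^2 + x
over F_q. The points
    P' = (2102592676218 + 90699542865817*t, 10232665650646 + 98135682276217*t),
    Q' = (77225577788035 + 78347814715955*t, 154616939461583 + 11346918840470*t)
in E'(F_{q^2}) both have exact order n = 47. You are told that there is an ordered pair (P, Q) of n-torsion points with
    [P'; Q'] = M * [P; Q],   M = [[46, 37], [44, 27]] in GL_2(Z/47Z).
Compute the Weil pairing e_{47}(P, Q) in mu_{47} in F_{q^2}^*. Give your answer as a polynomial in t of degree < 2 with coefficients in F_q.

15729648580368 + 113204488073952*t

Alternating bilinearity on E[47] (values in mu_{47} in F_{155377836564877^2}) gives e(P',Q') = e(P,Q)^det(M).
So e_{47}(P,Q) = e_{47}(P',Q')^{14}, since 37*14 = 1 mod 47.
Montgomery->Weierstrass: x_W = 11448332337553*x+152706144827155, y_W=11448332337553*y on F_{155377836564877}; lands on y^2=x^3+38741508384008*x+26243341565448.
Double-and-add over 101111: 6-1 doublings, 5-1 additions; each step l_{T,T}/v_{2T} or l_{T,P'}/v at Q'+S for random S.
Result: e(P',Q') = 105828619989081 + 152951064855834*t.
Thus e_{47}(P,Q) = 15729648580368 + 113204488073952*t.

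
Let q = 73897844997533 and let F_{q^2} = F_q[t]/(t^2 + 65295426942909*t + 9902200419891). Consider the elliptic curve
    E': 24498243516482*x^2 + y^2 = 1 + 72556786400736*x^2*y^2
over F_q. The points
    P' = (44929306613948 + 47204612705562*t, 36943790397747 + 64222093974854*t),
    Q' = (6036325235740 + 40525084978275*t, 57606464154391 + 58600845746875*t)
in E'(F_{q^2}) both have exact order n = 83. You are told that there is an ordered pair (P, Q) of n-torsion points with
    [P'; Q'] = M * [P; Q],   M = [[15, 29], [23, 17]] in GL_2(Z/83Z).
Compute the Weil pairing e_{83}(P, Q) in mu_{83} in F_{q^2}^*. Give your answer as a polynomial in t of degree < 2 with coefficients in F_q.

61033760771934 + 51808032591083*t

The 83-Weil pairing on E[83] over F_{73897844997533} is alternating-bilinear: e_{83}(P',Q') = e_{83}(P,Q)^det(M).
det M = 15*17 - 29*23 = -412 = 3 (mod 83); 3^{-1} = 28 (mod 83).
Edwards->Montgomery: u=(1+y)/(1-y), v=u/x -> 34085536249897v^2=u^3+73666772675002u^2+u; then x_W=24934286777703u+40808453318714: y^2=x^3+21810959613914*x+11648524203457.
Run Miller on y^2=x^3+21810959613914*x+11648524203457 over F_{73897844997533}: ladder 1010011 (7 bits); e = f_P(D_Q)/f_Q(D_P).
Miller gives e_{83}(P',Q') = 30350797968328 + 29259811287550*t in F_{73897844997533^2}.
Finally e_{83}(P,Q) = 61033760771934 + 51808032591083*t.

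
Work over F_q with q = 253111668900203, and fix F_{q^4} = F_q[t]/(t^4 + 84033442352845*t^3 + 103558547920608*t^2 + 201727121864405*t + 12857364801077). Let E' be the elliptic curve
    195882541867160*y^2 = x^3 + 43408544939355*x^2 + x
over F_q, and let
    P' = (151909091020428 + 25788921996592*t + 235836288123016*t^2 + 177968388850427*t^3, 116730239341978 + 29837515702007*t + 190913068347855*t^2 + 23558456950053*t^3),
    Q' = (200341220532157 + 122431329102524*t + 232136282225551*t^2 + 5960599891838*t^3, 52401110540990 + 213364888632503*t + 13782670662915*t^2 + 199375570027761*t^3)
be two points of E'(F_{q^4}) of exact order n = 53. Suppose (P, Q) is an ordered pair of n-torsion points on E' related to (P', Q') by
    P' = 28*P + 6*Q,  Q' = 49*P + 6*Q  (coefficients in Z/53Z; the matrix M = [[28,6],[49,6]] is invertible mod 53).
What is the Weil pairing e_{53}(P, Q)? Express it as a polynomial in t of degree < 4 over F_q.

The 53-Weil pairing on E[53] over F_{253111668900203} is alternating-bilinear: e_{53}(P',Q') = e_{53}(P,Q)^det(M).
Inverting 33 mod 53: 45. Thus e_{53}(P,Q) = e(P',Q')^{45}.
Undo Montgomery via alpha=178729209507119, beta=109496872982055: (a',b')=(95410699325532,104439092253932) over F_{253111668900203}.
Double-and-add over 110101: 6-1 doublings, 4-1 additions; each step l_{T,T}/v_{2T} or l_{T,P'}/v at Q'+S for random S.
e_{53}(P',Q') = 160850982578602 + 99904475713168*t + 97739611668416*t^2 + 76256998463011*t^3.
Finally e_{53}(P,Q) = 169161620906567 + 134239415183807*t + 251929755447212*t^2 + 224705716968021*t^3.

169161620906567 + 134239415183807*t + 251929755447212*t^2 + 224705716968021*t^3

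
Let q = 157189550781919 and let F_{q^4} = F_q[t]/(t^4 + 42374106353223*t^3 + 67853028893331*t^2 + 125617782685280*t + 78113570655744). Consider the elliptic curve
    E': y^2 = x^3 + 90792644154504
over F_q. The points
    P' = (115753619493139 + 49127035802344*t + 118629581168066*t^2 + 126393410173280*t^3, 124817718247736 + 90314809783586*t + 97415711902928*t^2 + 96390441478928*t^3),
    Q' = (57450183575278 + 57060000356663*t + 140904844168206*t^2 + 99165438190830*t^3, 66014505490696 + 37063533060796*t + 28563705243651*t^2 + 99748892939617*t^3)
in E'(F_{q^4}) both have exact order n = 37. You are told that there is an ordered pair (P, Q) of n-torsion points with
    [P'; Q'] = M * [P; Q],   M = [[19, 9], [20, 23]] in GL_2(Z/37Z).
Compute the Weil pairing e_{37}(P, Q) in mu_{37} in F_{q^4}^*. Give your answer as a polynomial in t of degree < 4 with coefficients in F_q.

The 37-Weil pairing on E[37] over F_{157189550781919} is alternating-bilinear: e_{37}(P',Q') = e_{37}(P,Q)^det(M).
Inverting 35 mod 37: 18. Thus e_{37}(P,Q) = e(P',Q')^{18}.
n = 37 = (100101)_2 (6 bits, wt 3); accumulate f_{37,P'}(Q'+S)/f_{37,P'}(S) along the 5-step ladder.
f_P(D_Q)/f_Q(D_P) = 84443767899013 + 90770897405511*t + 125608258754931*t^2 + 69295383825264*t^3.
Raise to 18: e(P,Q) = 42613812811800 + 137373012045229*t + 136376119490505*t^2 + 148232996078029*t^3 in mu_{37}.

42613812811800 + 137373012045229*t + 136376119490505*t^2 + 148232996078029*t^3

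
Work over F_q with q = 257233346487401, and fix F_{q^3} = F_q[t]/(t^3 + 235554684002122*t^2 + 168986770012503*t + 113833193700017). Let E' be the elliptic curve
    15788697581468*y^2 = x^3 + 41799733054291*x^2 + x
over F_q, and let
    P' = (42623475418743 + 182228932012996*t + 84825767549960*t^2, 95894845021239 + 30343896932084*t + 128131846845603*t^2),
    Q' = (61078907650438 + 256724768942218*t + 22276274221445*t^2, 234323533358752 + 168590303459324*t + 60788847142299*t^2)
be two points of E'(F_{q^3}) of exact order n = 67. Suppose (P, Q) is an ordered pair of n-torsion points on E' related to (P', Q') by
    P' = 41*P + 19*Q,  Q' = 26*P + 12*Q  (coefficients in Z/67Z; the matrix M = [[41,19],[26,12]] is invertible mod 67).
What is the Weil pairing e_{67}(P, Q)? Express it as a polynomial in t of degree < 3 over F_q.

The 67-Weil pairing on E[67] over F_{257233346487401} is alternating-bilinear: e_{67}(P',Q') = e_{67}(P,Q)^det(M).
Hence e(P,Q) = e(P',Q')^{33} where 33 = 65^{-1} mod 67.
Set x_W=97248013806184*u+152253826388240, y_W=97248013806184*v; then E': y_W^2=x_W^3+223962732816104*x_W+189197692485503.
Build f_{67,P'} and f_{67,Q'} via the 7-bit ladder of 67=1000011_2; evaluate at shifted divisors; quotient in F_{257233346487401^3}.
The quotient is 15670064887041 + 93975854288818*t + 110180633510514*t^2.
Raise to 33: e(P,Q) = 30347004594152 + 156872350287425*t + 19789355525738*t^2 in mu_{67}.

30347004594152 + 156872350287425*t + 19789355525738*t^2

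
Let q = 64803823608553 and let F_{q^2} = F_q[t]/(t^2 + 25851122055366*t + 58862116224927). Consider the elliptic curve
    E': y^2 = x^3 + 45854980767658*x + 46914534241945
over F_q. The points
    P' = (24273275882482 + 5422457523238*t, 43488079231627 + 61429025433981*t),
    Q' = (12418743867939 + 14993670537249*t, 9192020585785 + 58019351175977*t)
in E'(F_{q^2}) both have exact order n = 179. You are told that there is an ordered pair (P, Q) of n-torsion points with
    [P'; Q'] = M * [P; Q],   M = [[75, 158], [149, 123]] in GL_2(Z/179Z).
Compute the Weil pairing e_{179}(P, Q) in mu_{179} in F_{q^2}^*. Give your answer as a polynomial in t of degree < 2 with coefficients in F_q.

32221665210446 + 9556609902536*t

e_{179}(aP+bQ,cP+dQ) = e_{179}(P,Q)^(ad-bc); with (a,b,c,d)=(75,158,149,123) this gives the det-179 law.
Hence e(P,Q) = e(P',Q')^{60} where 60 = 3^{-1} mod 179.
Run Miller on y^2=x^3+45854980767658*x+46914534241945 over F_{64803823608553}: ladder 10110011 (8 bits); e = f_P(D_Q)/f_Q(D_P).
f_P(D_Q)/f_Q(D_P) = 48385187670767 + 63642483196350*t.
Thus e_{179}(P,Q) = 32221665210446 + 9556609902536*t.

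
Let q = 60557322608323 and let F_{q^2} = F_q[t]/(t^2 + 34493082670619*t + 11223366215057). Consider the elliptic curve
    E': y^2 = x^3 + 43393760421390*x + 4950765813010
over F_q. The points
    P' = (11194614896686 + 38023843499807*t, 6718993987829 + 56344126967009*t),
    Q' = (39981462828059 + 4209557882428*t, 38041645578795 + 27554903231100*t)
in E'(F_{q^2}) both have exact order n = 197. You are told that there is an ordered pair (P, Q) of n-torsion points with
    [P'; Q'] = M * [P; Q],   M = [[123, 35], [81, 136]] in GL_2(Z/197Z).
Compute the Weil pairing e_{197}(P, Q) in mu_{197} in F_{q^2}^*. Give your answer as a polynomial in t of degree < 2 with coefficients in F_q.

Under M = [[123,35],[81,136]] in GL_2(Z/197), e_{197}(P',Q') = e_{197}(P,Q)^(123*136-35*81 mod 197).
123*136 - 35*81 = 13893; reduced mod 197: det = 103, inverse 44.
n = 197 = (11000101)_2 (8 bits, wt 4); accumulate f_{197,P'}(Q'+S)/f_{197,P'}(S) along the 7-step ladder.
Miller gives e_{197}(P',Q') = 48071106160612 + 6066066603845*t in F_{60557322608323^2}.
Raise to 44: e(P,Q) = 32798760858351 + 60061268667847*t in mu_{197}.

32798760858351 + 60061268667847*t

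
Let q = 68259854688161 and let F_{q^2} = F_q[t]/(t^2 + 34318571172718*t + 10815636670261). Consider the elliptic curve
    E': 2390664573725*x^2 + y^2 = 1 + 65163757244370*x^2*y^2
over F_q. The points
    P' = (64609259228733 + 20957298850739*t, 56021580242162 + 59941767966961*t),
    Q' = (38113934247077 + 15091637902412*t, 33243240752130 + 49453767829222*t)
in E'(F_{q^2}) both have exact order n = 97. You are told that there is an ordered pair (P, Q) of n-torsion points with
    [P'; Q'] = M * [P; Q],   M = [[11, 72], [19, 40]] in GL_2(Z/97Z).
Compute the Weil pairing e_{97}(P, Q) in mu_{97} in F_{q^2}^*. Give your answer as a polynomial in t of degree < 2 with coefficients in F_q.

e_{97} is bilinear + alternating on E[97], so e_{97}(11*P + 72*Q, 19*P + 40*Q) = e_{97}(P,Q)^(11*40-72*19).
Inverting 42 mod 97: 67. Thus e_{97}(P,Q) = e(P',Q')^{67}.
Edwards a_E,d_E -> Montgomery A=32438389399773,B=64216402502355 -> Weierstrass 20093672174348,52195726684118 via alpha=68142282543150,beta=1371690504379.
Double-and-add over 1100001: 7-1 doublings, 3-1 additions; each step l_{T,T}/v_{2T} or l_{T,P'}/v at Q'+S for random S.
The quotient is 19268711095960 + 50951277162339*t.
Hence e(P,Q) = 38638426590035 + 24454257285825*t in F_{68259854688161^2}^*.

38638426590035 + 24454257285825*t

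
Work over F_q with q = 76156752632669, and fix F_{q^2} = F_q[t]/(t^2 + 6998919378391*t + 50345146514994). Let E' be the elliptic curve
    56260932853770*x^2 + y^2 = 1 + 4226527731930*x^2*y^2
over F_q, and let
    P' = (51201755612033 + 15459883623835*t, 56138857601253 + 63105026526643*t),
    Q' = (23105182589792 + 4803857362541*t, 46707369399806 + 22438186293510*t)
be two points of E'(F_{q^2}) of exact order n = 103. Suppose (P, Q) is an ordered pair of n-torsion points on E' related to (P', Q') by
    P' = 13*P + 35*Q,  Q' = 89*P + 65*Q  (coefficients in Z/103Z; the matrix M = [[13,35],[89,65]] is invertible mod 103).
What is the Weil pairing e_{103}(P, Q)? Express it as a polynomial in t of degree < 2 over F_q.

73282847883422 + 40028396936118*t

Alternating bilinearity on E[103] (values in mu_{103} in F_{76156752632669^2}) gives e(P',Q') = e(P,Q)^det(M).
13*65 - 35*89 = -2270; reduced mod 103: det = 99, inverse 77.
Edwards a_E,d_E -> Montgomery A=14470595718786,B=43637198835578 -> Weierstrass 59652573097000,5790910140078 via alpha=10081243430950,beta=13008601280460.
Run Miller on y^2=x^3+59652573097000*x+5790910140078 over F_{76156752632669}: ladder 1100111 (7 bits); e = f_P(D_Q)/f_Q(D_P).
e_{103}(P',Q') = 62346316849910 + 72892424958276*t.
Raise to 77: e(P,Q) = 73282847883422 + 40028396936118*t in mu_{103}.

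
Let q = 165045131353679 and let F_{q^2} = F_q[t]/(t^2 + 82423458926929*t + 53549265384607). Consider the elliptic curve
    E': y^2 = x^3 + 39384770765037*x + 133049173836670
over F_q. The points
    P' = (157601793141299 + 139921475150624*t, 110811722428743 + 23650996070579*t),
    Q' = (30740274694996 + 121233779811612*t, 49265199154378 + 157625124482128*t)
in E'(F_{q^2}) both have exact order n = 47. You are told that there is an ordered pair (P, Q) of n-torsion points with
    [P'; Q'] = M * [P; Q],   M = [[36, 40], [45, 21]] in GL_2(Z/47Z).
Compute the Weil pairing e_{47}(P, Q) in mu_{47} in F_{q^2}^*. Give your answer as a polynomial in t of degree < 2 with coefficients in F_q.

40418966795110 + 56054120695418*t

e_{47}(aP+bQ,cP+dQ) = e_{47}(P,Q)^(ad-bc); with (a,b,c,d)=(36,40,45,21) this gives the det-47 law.
36*21 - 40*45 = -1044; reduced mod 47: det = 37, inverse 14.
n = 47 = (101111)_2 (6 bits, wt 5); accumulate f_{47,P'}(Q'+S)/f_{47,P'}(S) along the 5-step ladder.
e_{47}(P',Q') = 103904014198527 + 18466631399525*t.
Raise to 14: e(P,Q) = 40418966795110 + 56054120695418*t in mu_{47}.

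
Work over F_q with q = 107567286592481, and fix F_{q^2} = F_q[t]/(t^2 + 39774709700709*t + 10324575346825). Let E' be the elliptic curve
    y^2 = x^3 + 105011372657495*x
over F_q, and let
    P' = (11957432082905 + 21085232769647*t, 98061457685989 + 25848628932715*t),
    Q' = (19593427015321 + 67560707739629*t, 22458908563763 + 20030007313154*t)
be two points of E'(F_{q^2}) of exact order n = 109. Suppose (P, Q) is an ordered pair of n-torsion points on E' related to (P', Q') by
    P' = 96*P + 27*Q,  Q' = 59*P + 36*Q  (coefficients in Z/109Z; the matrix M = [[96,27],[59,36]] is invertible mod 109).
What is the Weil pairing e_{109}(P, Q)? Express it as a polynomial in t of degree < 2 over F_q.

82052335851918 + 30322604892938*t

Since e_{109}(P,P)=e_{109}(Q,Q)=1 and e_{109}(Q,P)=e_{109}(P,Q)^{-1}, expanding e_{109}(96*P + 27*Q,59*P + 36*Q) leaves e(P,Q)^det(M).
96*36 - 27*59 = 1863; reduced mod 109: det = 10, inverse 11.
Run Miller on y^2=x^3+105011372657495*x over F_{107567286592481}: ladder 1101101 (7 bits); e = f_P(D_Q)/f_Q(D_P).
Miller gives e_{109}(P',Q') = 32857351828690 + 72042226998924*t in F_{107567286592481^2}.
Hence e(P,Q) = 82052335851918 + 30322604892938*t in F_{107567286592481^2}^*.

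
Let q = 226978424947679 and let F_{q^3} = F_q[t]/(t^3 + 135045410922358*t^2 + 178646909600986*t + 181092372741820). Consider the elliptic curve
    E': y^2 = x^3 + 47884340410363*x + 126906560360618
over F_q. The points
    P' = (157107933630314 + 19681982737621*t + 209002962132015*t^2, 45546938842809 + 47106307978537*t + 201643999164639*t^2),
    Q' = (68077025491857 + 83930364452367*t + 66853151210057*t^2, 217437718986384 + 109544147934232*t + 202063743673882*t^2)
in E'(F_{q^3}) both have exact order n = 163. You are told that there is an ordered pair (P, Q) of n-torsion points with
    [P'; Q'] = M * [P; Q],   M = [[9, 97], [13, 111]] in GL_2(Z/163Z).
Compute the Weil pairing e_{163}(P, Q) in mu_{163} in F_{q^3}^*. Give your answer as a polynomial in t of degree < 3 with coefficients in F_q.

170546946630149 + 10414125504437*t + 153591995644806*t^2

e_{163} is bilinear + alternating on E[163], so e_{163}(9*P + 97*Q, 13*P + 111*Q) = e_{163}(P,Q)^(9*111-97*13).
det M = 9*111 - 97*13 = -262 = 64 (mod 163); 64^{-1} = 135 (mod 163).
n = 163 = (10100011)_2 (8 bits, wt 4); accumulate f_{163,P'}(Q'+S)/f_{163,P'}(S) along the 7-step ladder.
Miller gives e_{163}(P',Q') = 37475150935048 + 169265371078367*t + 71850318336304*t^2 in F_{226978424947679^3}.
Thus e_{163}(P,Q) = 170546946630149 + 10414125504437*t + 153591995644806*t^2.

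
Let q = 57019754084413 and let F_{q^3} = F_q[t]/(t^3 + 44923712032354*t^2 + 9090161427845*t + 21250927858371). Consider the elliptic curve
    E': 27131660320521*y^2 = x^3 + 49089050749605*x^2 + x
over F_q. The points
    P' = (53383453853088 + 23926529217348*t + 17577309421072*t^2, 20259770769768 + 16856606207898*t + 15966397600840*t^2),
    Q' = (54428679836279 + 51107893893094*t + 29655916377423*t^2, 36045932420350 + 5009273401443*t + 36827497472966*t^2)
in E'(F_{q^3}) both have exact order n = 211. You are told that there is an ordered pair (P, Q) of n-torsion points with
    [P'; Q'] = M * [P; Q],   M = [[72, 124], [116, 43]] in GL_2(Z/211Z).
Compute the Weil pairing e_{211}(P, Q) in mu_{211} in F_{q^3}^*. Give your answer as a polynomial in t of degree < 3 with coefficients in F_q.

11297708825072 + 50122381255346*t + 28384395196146*t^2

Since e_{211}(P,P)=e_{211}(Q,Q)=1 and e_{211}(Q,P)=e_{211}(P,Q)^{-1}, expanding e_{211}(72*P + 124*Q,116*P + 43*Q) leaves e(P,Q)^det(M).
det M = 72*43 - 124*116 = -11288 = 106 (mod 211); 106^{-1} = 2 (mod 211).
Montgomery->Weierstrass: x_W = 7280385182413*x+18084656696822, y_W=7280385182413*y on F_{57019754084413}; lands on y^2=x^3+8422171644298*x+2423631171368.
Build f_{211,P'} and f_{211,Q'} via the 8-bit ladder of 211=11010011_2; evaluate at shifted divisors; quotient in F_{57019754084413^3}.
Result: e(P',Q') = 36645970497281 + 6586454555484*t + 48133578235252*t^2.
Thus e_{211}(P,Q) = 11297708825072 + 50122381255346*t + 28384395196146*t^2.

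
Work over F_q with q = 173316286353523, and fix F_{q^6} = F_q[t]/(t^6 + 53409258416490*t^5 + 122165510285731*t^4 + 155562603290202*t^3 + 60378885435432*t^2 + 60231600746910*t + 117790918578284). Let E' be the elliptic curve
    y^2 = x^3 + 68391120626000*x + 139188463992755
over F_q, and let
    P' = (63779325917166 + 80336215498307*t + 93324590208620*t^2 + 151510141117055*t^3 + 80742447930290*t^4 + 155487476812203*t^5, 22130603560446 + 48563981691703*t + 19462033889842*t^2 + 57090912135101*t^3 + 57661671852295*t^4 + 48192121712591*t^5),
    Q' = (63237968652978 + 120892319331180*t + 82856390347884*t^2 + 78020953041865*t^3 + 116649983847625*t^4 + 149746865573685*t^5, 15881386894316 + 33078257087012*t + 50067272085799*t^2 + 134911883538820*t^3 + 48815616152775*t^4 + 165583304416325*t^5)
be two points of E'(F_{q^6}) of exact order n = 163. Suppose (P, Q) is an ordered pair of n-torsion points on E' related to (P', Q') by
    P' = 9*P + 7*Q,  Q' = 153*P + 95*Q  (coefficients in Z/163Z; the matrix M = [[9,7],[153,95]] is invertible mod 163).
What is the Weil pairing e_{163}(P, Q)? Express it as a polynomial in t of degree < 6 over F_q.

The 163-Weil pairing on E[163] over F_{173316286353523} is alternating-bilinear: e_{163}(P',Q') = e_{163}(P,Q)^det(M).
Hence e(P,Q) = e(P',Q')^{123} where 123 = 110^{-1} mod 163.
Miller loop for e_{163} over F_{173316286353523^6}: bits of 163 = 10100011; 7 double steps + 3 add steps, l/v at each.
So e_{163}(P',Q') = 79679724777347 + 84470373521855*t + 136261407143926*t^2 + 20022890207607*t^3 + 152257075250386*t^4 + 148632727145292*t^5.
Finally e_{163}(P,Q) = 148472576245358 + 112561892798529*t + 110409164345711*t^2 + 92681218444790*t^3 + 132279415819177*t^4 + 7653453460121*t^5.

148472576245358 + 112561892798529*t + 110409164345711*t^2 + 92681218444790*t^3 + 132279415819177*t^4 + 7653453460121*t^5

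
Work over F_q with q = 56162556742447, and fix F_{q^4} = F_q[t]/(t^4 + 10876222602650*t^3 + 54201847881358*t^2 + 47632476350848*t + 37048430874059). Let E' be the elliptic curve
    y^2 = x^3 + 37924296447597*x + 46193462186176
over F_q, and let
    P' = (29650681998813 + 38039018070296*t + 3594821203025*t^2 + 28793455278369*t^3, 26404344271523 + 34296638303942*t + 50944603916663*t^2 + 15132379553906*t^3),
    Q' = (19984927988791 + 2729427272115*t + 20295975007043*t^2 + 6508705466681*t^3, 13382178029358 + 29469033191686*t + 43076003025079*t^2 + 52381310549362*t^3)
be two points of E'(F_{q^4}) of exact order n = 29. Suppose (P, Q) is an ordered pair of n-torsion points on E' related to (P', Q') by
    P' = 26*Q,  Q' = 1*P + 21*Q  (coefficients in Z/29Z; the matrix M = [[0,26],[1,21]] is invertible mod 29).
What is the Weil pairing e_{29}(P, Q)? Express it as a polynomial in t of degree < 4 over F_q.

1358110866961 + 55373998165155*t + 9313408479222*t^2 + 42709505273497*t^3

The 29-Weil pairing on E[29] over F_{56162556742447} is alternating-bilinear: e_{29}(P',Q') = e_{29}(P,Q)^det(M).
Inverting 3 mod 29: 10. Thus e_{29}(P,Q) = e(P',Q')^{10}.
Run Miller on y^2=x^3+37924296447597*x+46193462186176 over F_{56162556742447}: ladder 11101 (5 bits); e = f_P(D_Q)/f_Q(D_P).
Miller gives e_{29}(P',Q') = 45873756055375 + 33762949541444*t + 47318114661191*t^2 + 22510649624770*t^3 in F_{56162556742447^4}.
e_{29}(P,Q) = (45873756055375 + 33762949541444*t + 47318114661191*t^2 + 22510649624770*t^3)^{10} = 1358110866961 + 55373998165155*t + 9313408479222*t^2 + 42709505273497*t^3.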